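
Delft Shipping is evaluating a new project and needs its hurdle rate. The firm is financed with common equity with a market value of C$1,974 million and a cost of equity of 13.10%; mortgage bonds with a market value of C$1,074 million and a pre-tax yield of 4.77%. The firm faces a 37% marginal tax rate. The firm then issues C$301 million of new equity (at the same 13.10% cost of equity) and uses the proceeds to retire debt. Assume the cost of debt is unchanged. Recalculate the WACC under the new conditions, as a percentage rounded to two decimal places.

10.54%

After the change:
Total capital V = 2275 + 773 = 3048.
Equity: weight = 2275/3048 = 0.7464; cost = 13.1%.
Mortgage bonds: weight = 773/3048 = 0.2536; after-tax cost = 4.77% × (1 − 37%) = 3.0051%.
WACC = 0.7464 × 13.1000% + 0.2536 × 3.0051% = 10.5398%.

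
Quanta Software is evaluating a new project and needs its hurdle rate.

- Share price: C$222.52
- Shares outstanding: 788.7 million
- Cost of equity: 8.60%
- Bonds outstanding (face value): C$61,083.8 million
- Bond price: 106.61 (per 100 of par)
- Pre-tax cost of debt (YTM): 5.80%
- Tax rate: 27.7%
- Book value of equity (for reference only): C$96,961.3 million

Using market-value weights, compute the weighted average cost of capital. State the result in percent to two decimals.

7.41%

Market value of equity E = 222.52 × 788.7m = 175501.524m. Market value of debt D = 61083.8m × 106.61/100 = 65121.43918m.
Total capital V = 175501.524 + 65121.43918 = 240622.96318.
Equity: weight = 175501.524/240622.96318 = 0.7294; cost = 8.6%.
Bonds outstanding: weight = 65121.43918/240622.96318 = 0.2706; after-tax cost = 5.8% × (1 − 27.7%) = 4.1934%.
WACC = 0.7294 × 8.6000% + 0.2706 × 4.1934% = 7.4074%.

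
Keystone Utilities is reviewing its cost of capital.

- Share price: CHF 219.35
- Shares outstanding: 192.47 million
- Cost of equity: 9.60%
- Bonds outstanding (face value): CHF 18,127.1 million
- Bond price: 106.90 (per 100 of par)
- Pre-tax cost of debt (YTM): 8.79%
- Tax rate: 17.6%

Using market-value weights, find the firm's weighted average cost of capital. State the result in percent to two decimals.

Market value of equity E = 219.35 × 192.47m = 42218.2945m. Market value of debt D = 18127.1m × 106.9/100 = 19377.8699m.
Total capital V = 42218.2945 + 19377.8699 = 61596.1644.
Equity: weight = 42218.2945/61596.1644 = 0.6854; cost = 9.6%.
Bonds outstanding: weight = 19377.8699/61596.1644 = 0.3146; after-tax cost = 8.79% × (1 − 17.6%) = 7.2430%.
WACC = 0.6854 × 9.6000% + 0.3146 × 7.2430% = 8.8585%.

8.86%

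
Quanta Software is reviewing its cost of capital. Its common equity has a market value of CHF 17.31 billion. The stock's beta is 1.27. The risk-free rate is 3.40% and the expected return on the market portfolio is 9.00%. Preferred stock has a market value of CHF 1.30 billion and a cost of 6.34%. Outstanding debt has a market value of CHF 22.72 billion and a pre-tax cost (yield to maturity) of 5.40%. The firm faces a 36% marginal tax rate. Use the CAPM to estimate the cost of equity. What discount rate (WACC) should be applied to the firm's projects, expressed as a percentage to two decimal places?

Market risk premium = 9.0% − 3.4% = 5.6%.
Cost of equity via CAPM: Re = 3.4% + 1.27 × 5.6% = 10.5120%.
Total capital V = 17.31 + 1.3 + 22.72 = 41.33.
Equity: weight = 17.31/41.33 = 0.4188; cost = 10.512%.
Preferred: weight = 1.3/41.33 = 0.0315; cost = 6.34%.
Debt: weight = 22.72/41.33 = 0.5497; after-tax cost = 5.4% × (1 − 36%) = 3.4560%.
WACC = 0.4188 × 10.5120% + 0.0315 × 6.3400% + 0.5497 × 3.4560% = 6.5019%.

6.50%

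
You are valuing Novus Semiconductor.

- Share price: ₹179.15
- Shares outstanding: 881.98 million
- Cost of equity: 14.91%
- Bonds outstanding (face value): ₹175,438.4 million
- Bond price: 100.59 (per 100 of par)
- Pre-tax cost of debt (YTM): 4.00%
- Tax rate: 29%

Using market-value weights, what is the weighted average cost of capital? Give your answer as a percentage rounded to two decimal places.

8.54%

Market value of equity E = 179.15 × 881.98m = 158006.717m. Market value of debt D = 175438.4m × 100.59/100 = 176473.48656m.
Total capital V = 158006.717 + 176473.48656 = 334480.20356.
Equity: weight = 158006.717/334480.20356 = 0.4724; cost = 14.91%.
Bonds outstanding: weight = 176473.48656/334480.20356 = 0.5276; after-tax cost = 4% × (1 − 29%) = 2.8400%.
WACC = 0.4724 × 14.9100% + 0.5276 × 2.8400% = 8.5418%.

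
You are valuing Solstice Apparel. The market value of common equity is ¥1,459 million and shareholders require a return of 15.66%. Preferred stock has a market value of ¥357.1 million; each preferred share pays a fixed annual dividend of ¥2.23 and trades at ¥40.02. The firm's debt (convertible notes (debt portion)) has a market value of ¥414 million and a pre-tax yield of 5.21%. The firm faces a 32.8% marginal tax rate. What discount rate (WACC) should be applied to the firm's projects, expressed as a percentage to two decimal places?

Cost of preferred: Rp = 2.23 / 40.02 = 5.5722%.
Total capital V = 1459 + 357.1 + 414 = 2230.1.
Equity: weight = 1459/2230.1 = 0.6542; cost = 15.66%.
Preferred: weight = 357.1/2230.1 = 0.1601; cost = 5.5722%.
Convertible notes (debt portion): weight = 414/2230.1 = 0.1856; after-tax cost = 5.21% × (1 − 32.8%) = 3.5011%.
WACC = 0.6542 × 15.6600% + 0.1601 × 5.5722% + 0.1856 × 3.5011% = 11.7875%.

11.79%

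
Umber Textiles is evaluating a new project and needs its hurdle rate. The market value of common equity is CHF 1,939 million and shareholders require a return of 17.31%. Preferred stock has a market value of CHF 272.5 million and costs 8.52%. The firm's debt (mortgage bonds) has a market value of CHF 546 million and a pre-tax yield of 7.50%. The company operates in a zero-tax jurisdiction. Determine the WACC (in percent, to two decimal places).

Total capital V = 1939 + 272.5 + 546 = 2757.5.
Equity: weight = 1939/2757.5 = 0.7032; cost = 17.31%.
Preferred: weight = 272.5/2757.5 = 0.0988; cost = 8.52%.
Mortgage bonds: weight = 546/2757.5 = 0.1980; after-tax cost = 7.5% × (1 − 0%) = 7.5000%.
WACC = 0.7032 × 17.3100% + 0.0988 × 8.5200% + 0.1980 × 7.5000% = 14.4989%.

14.50%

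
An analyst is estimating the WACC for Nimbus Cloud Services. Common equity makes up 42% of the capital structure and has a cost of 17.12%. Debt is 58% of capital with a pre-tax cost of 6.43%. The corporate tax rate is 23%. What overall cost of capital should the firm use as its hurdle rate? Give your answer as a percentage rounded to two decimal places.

After-tax cost of debt = 6.43% × (1 − 23%) = 4.9511%.
WACC = 0.420 × 17.1200% + 0.580 × 4.9511% = 10.0620%.

10.06%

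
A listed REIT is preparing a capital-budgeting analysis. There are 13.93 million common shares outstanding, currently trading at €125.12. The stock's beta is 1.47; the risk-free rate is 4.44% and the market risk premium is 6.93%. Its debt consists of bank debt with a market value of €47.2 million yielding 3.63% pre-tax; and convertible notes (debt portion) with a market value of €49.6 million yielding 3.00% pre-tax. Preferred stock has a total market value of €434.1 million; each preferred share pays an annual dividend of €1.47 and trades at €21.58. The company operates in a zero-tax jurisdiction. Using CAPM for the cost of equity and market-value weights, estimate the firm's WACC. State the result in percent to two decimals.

Cost of equity via CAPM: Re = 4.44% + 1.47 × 6.93% = 14.6271%.
Cost of preferred: Rp = 1.47 / 21.58 = 6.8119%.
Market value of equity E = 125.12 × 13.93m = 1742.9216m.
Total capital V = 1742.9216 + 434.1 + 47.2 + 49.6 = 2273.8216.
Equity: weight = 1742.9216/2273.8216 = 0.7665; cost = 14.6271%.
Preferred: weight = 434.1/2273.8216 = 0.1909; cost = 6.8119%.
Bank debt: weight = 47.2/2273.8216 = 0.0208; after-tax cost = 3.63% × (1 − 0%) = 3.6300%.
Convertible notes (debt portion): weight = 49.6/2273.8216 = 0.0218; after-tax cost = 3% × (1 − 0%) = 3.0000%.
WACC = 0.7665 × 14.6271% + 0.1909 × 6.8119% + 0.0208 × 3.6300% + 0.0218 × 3.0000% = 12.6532%.

12.65%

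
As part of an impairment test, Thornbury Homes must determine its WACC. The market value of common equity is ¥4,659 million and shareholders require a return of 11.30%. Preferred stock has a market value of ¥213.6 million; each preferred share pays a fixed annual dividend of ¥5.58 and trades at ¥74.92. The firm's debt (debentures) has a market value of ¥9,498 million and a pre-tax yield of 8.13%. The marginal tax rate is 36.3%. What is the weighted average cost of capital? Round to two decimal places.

7.20%

Cost of preferred: Rp = 5.58 / 74.92 = 7.4479%.
Total capital V = 4659 + 213.6 + 9498 = 14370.6.
Equity: weight = 4659/14370.6 = 0.3242; cost = 11.3%.
Preferred: weight = 213.6/14370.6 = 0.0149; cost = 7.4479%.
Debentures: weight = 9498/14370.6 = 0.6609; after-tax cost = 8.13% × (1 − 36.3%) = 5.1788%.
WACC = 0.3242 × 11.3000% + 0.0149 × 7.4479% + 0.6609 × 5.1788% = 7.1970%.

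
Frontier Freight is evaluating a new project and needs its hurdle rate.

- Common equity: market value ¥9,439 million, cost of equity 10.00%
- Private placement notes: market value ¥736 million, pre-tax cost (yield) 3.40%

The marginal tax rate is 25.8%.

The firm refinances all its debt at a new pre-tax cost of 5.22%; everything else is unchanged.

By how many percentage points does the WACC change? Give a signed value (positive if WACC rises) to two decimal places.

Current WACC:
Total capital V = 9439 + 736 = 10175.
Equity: weight = 9439/10175 = 0.9277; cost = 10%.
Private placement notes: weight = 736/10175 = 0.0723; after-tax cost = 3.4% × (1 − 25.8%) = 2.5228%.
WACC = 0.9277 × 10.0000% + 0.0723 × 2.5228% = 9.4591%.
After the change:
Total capital V = 9439 + 736 = 10175.
Equity: weight = 9439/10175 = 0.9277; cost = 10%.
Private placement notes: weight = 736/10175 = 0.0723; after-tax cost = 5.22% × (1 − 25.8%) = 3.8732%.
WACC = 0.9277 × 10.0000% + 0.0723 × 3.8732% = 9.5568%.
Change in WACC = 9.5568% − 9.4591% = 0.0977 pp.

+0.10 pp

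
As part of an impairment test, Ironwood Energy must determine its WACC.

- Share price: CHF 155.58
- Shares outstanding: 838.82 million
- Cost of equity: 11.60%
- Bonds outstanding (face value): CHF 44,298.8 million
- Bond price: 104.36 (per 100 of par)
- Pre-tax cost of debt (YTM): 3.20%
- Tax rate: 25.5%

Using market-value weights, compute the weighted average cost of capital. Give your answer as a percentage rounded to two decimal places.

9.19%

Market value of equity E = 155.58 × 838.82m = 130503.6156m. Market value of debt D = 44298.8m × 104.36/100 = 46230.22768m.
Total capital V = 130503.6156 + 46230.22768 = 176733.84328.
Equity: weight = 130503.6156/176733.84328 = 0.7384; cost = 11.6%.
Bonds outstanding: weight = 46230.22768/176733.84328 = 0.2616; after-tax cost = 3.2% × (1 − 25.5%) = 2.3840%.
WACC = 0.7384 × 11.6000% + 0.2616 × 2.3840% = 9.1893%.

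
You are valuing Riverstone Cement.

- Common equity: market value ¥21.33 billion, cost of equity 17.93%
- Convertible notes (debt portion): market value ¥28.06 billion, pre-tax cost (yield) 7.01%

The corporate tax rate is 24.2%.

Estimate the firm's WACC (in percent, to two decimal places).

Total capital V = 21.33 + 28.06 = 49.39.
Equity: weight = 21.33/49.39 = 0.4319; cost = 17.93%.
Convertible notes (debt portion): weight = 28.06/49.39 = 0.5681; after-tax cost = 7.01% × (1 − 24.2%) = 5.3136%.
WACC = 0.4319 × 17.9300% + 0.5681 × 5.3136% = 10.7622%.

10.76%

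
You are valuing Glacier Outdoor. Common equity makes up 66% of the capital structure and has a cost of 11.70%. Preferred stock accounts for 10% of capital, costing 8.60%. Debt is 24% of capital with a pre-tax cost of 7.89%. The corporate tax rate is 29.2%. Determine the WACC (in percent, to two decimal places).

9.92%

After-tax cost of debt = 7.89% × (1 − 29.2%) = 5.5861%.
WACC = 0.660 × 11.7000% + 0.100 × 8.6000% + 0.240 × 5.5861% = 9.9227%.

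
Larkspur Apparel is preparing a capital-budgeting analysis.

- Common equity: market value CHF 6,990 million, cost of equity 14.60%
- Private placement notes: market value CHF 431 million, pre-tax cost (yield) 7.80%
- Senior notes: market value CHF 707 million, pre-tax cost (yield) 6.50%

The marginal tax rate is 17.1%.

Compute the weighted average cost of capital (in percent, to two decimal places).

13.37%

Total capital V = 6990 + 431 + 707 = 8128.
Equity: weight = 6990/8128 = 0.8600; cost = 14.6%.
Private placement notes: weight = 431/8128 = 0.0530; after-tax cost = 7.8% × (1 − 17.1%) = 6.4662%.
Senior notes: weight = 707/8128 = 0.0870; after-tax cost = 6.5% × (1 − 17.1%) = 5.3885%.
WACC = 0.8600 × 14.6000% + 0.0530 × 6.4662% + 0.0870 × 5.3885% = 13.3674%.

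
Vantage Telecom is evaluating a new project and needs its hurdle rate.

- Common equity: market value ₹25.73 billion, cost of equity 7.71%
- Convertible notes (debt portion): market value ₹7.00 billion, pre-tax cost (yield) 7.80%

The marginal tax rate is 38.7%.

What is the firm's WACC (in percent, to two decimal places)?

7.08%

Total capital V = 25.73 + 7 = 32.73.
Equity: weight = 25.73/32.73 = 0.7861; cost = 7.71%.
Convertible notes (debt portion): weight = 7/32.73 = 0.2139; after-tax cost = 7.8% × (1 − 38.7%) = 4.7814%.
WACC = 0.7861 × 7.7100% + 0.2139 × 4.7814% = 7.0837%.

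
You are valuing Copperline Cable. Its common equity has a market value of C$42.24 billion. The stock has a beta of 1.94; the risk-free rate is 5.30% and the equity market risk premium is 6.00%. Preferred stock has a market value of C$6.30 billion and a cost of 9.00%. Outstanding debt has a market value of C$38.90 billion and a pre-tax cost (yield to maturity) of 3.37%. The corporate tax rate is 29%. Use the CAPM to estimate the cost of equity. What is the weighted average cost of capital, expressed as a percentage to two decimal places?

9.90%

Cost of equity via CAPM: Re = 5.3% + 1.94 × 6.0% = 16.9400%.
Total capital V = 42.24 + 6.3 + 38.9 = 87.44.
Equity: weight = 42.24/87.44 = 0.4831; cost = 16.94%.
Preferred: weight = 6.3/87.44 = 0.0720; cost = 9%.
Debt: weight = 38.9/87.44 = 0.4449; after-tax cost = 3.37% × (1 − 29%) = 2.3927%.
WACC = 0.4831 × 16.9400% + 0.0720 × 9.0000% + 0.4449 × 2.3927% = 9.8962%.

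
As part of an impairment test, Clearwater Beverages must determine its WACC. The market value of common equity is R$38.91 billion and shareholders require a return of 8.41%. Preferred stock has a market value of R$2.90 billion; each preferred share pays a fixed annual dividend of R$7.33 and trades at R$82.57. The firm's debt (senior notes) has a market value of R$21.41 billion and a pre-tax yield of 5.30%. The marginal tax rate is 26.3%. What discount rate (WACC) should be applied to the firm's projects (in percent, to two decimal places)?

Cost of preferred: Rp = 7.33 / 82.57 = 8.8773%.
Total capital V = 38.91 + 2.9 + 21.41 = 63.22.
Equity: weight = 38.91/63.22 = 0.6155; cost = 8.41%.
Preferred: weight = 2.9/63.22 = 0.0459; cost = 8.8773%.
Senior notes: weight = 21.41/63.22 = 0.3387; after-tax cost = 5.3% × (1 − 26.3%) = 3.9061%.
WACC = 0.6155 × 8.4100% + 0.0459 × 8.8773% + 0.3387 × 3.9061% = 6.9062%.

6.91%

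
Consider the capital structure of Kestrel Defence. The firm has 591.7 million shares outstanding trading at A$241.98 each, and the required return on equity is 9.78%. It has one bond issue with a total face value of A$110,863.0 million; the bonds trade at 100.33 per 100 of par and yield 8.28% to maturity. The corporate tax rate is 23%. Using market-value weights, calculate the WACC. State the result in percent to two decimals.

8.29%

Market value of equity E = 241.98 × 591.7m = 143179.566m. Market value of debt D = 110863m × 100.33/100 = 111228.8479m.
Total capital V = 143179.566 + 111228.8479 = 254408.4139.
Equity: weight = 143179.566/254408.4139 = 0.5628; cost = 9.78%.
Bonds outstanding: weight = 111228.8479/254408.4139 = 0.4372; after-tax cost = 8.28% × (1 − 23%) = 6.3756%.
WACC = 0.5628 × 9.7800% + 0.4372 × 6.3756% = 8.2916%.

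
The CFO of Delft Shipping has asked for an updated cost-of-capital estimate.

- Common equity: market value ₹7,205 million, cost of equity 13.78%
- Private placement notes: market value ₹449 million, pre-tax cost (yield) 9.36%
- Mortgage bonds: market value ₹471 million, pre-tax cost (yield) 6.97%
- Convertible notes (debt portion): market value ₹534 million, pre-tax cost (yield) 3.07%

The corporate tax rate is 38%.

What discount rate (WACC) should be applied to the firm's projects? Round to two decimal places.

Total capital V = 7205 + 449 + 471 + 534 = 8659.
Equity: weight = 7205/8659 = 0.8321; cost = 13.78%.
Private placement notes: weight = 449/8659 = 0.0519; after-tax cost = 9.36% × (1 − 38%) = 5.8032%.
Mortgage bonds: weight = 471/8659 = 0.0544; after-tax cost = 6.97% × (1 − 38%) = 4.3214%.
Convertible notes (debt portion): weight = 534/8659 = 0.0617; after-tax cost = 3.07% × (1 − 38%) = 1.9034%.
WACC = 0.8321 × 13.7800% + 0.0519 × 5.8032% + 0.0544 × 4.3214% + 0.0617 × 1.9034% = 12.1195%.

12.12%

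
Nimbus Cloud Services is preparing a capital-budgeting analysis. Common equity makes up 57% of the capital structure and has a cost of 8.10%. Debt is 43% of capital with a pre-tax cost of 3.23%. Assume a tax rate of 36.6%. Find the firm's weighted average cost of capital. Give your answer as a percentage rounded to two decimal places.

After-tax cost of debt = 3.23% × (1 − 36.6%) = 2.0478%.
WACC = 0.570 × 8.1000% + 0.430 × 2.0478% = 5.4976%.

5.50%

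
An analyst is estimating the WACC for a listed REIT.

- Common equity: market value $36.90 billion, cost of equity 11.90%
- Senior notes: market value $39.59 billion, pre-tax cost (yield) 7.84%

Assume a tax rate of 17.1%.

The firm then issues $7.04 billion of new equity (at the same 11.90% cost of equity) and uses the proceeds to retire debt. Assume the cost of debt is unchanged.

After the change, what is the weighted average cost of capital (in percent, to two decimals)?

9.60%

After the change:
Total capital V = 43.94 + 32.55 = 76.49.
Equity: weight = 43.94/76.49 = 0.5745; cost = 11.9%.
Senior notes: weight = 32.55/76.49 = 0.4255; after-tax cost = 7.84% × (1 − 17.1%) = 6.4994%.
WACC = 0.5745 × 11.9000% + 0.4255 × 6.4994% = 9.6018%.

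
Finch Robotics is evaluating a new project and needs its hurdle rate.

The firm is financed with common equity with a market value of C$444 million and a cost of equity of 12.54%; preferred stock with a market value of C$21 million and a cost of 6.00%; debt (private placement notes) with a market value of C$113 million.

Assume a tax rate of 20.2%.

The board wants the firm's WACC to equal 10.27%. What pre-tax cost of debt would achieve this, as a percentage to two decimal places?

Total capital V = 444 + 21 + 113 = 578.
Equity weight = 444/578 = 0.7682.
Preferred weight = 21/578 = 0.0363.
Private placement notes weight = 113/578 = 0.1955.
Equity contribution = 0.7682 × 12.54% = 9.6328%.
Preferred contribution = 0.0363 × 6% = 0.2180%.
Remaining for debt = 10.27% − 9.8508% = 0.4192%.
Rd × (1 − 20.2%) × 0.1955 = 0.4192%  ⇒  Rd = 2.6870%.

2.69%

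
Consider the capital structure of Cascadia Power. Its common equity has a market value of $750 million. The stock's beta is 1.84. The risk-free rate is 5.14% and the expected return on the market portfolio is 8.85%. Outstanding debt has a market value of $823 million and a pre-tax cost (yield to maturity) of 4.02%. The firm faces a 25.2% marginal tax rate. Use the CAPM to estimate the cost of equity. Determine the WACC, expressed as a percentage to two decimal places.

7.28%

Market risk premium = 8.85% − 5.14% = 3.71%.
Cost of equity via CAPM: Re = 5.14% + 1.84 × 3.71% = 11.9664%.
Total capital V = 750 + 823 = 1573.
Equity: weight = 750/1573 = 0.4768; cost = 11.9664%.
Debt: weight = 823/1573 = 0.5232; after-tax cost = 4.02% × (1 − 25.2%) = 3.0070%.
WACC = 0.4768 × 11.9664% + 0.5232 × 3.0070% = 7.2788%.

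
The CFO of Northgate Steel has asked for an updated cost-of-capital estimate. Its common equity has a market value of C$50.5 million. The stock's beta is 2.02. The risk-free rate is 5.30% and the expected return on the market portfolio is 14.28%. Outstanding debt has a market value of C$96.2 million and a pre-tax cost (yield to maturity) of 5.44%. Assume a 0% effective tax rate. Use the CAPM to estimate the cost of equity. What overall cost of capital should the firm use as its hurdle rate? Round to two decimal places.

11.64%

Market risk premium = 14.28% − 5.3% = 8.98%.
Cost of equity via CAPM: Re = 5.3% + 2.02 × 8.98% = 23.4396%.
Total capital V = 50.5 + 96.2 = 146.7.
Equity: weight = 50.5/146.7 = 0.3442; cost = 23.4396%.
Debt: weight = 96.2/146.7 = 0.6558; after-tax cost = 5.44% × (1 − 0%) = 5.4400%.
WACC = 0.3442 × 23.4396% + 0.6558 × 5.4400% = 11.6362%.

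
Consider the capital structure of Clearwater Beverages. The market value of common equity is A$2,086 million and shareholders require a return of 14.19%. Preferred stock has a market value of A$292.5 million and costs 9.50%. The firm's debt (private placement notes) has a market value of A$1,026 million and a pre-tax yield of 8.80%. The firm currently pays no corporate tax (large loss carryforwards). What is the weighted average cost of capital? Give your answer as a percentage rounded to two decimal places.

Total capital V = 2086 + 292.5 + 1026 = 3404.5.
Equity: weight = 2086/3404.5 = 0.6127; cost = 14.19%.
Preferred: weight = 292.5/3404.5 = 0.0859; cost = 9.5%.
Private placement notes: weight = 1026/3404.5 = 0.3014; after-tax cost = 8.8% × (1 − 0%) = 8.8000%.
WACC = 0.6127 × 14.1900% + 0.0859 × 9.5000% + 0.3014 × 8.8000% = 12.1627%.

12.16%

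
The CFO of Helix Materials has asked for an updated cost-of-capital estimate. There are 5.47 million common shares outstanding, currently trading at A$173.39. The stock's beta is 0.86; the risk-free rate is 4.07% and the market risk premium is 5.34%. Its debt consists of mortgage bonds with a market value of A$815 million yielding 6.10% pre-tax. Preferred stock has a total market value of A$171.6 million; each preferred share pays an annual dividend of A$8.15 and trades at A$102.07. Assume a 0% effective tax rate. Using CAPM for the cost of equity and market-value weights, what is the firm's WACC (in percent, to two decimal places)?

7.52%

Cost of equity via CAPM: Re = 4.07% + 0.86 × 5.34% = 8.6624%.
Cost of preferred: Rp = 8.15 / 102.07 = 7.9847%.
Market value of equity E = 173.39 × 5.47m = 948.4433m.
Total capital V = 948.4433 + 171.6 + 815 = 1935.0433.
Equity: weight = 948.4433/1935.0433 = 0.4901; cost = 8.6624%.
Preferred: weight = 171.6/1935.0433 = 0.0887; cost = 7.9847%.
Mortgage bonds: weight = 815/1935.0433 = 0.4212; after-tax cost = 6.1% × (1 − 0%) = 6.1000%.
WACC = 0.4901 × 8.6624% + 0.0887 × 7.9847% + 0.4212 × 6.1000% = 7.5231%.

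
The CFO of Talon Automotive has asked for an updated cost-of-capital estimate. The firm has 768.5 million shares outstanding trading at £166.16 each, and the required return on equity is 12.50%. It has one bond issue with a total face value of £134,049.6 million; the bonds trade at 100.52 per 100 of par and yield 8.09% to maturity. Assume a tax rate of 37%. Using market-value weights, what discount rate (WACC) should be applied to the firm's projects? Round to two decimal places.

8.70%

Market value of equity E = 166.16 × 768.5m = 127693.96m. Market value of debt D = 134049.6m × 100.52/100 = 134746.65792m.
Total capital V = 127693.96 + 134746.65792 = 262440.61792.
Equity: weight = 127693.96/262440.61792 = 0.4866; cost = 12.5%.
Bonds outstanding: weight = 134746.65792/262440.61792 = 0.5134; after-tax cost = 8.09% × (1 − 37%) = 5.0967%.
WACC = 0.4866 × 12.5000% + 0.5134 × 5.0967% = 8.6989%.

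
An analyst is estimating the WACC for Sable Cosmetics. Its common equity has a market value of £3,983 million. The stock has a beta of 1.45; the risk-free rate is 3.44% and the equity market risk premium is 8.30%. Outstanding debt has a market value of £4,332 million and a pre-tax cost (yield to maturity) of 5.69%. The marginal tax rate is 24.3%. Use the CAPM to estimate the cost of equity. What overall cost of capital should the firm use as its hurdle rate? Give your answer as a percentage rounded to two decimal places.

Cost of equity via CAPM: Re = 3.44% + 1.45 × 8.3% = 15.4750%.
Total capital V = 3983 + 4332 = 8315.
Equity: weight = 3983/8315 = 0.4790; cost = 15.475%.
Debt: weight = 4332/8315 = 0.5210; after-tax cost = 5.69% × (1 − 24.3%) = 4.3073%.
WACC = 0.4790 × 15.4750% + 0.5210 × 4.3073% = 9.6568%.

9.66%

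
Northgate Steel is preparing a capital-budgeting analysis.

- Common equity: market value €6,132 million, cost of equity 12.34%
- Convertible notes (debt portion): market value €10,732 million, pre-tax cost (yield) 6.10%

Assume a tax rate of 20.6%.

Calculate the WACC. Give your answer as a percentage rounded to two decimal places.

Total capital V = 6132 + 10732 = 16864.
Equity: weight = 6132/16864 = 0.3636; cost = 12.34%.
Convertible notes (debt portion): weight = 10732/16864 = 0.6364; after-tax cost = 6.1% × (1 − 20.6%) = 4.8434%.
WACC = 0.3636 × 12.3400% + 0.6364 × 4.8434% = 7.5693%.

7.57%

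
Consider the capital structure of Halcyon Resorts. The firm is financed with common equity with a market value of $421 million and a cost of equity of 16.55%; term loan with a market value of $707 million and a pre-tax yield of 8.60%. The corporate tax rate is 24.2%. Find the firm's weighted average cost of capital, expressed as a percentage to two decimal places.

Total capital V = 421 + 707 = 1128.
Equity: weight = 421/1128 = 0.3732; cost = 16.55%.
Term loan: weight = 707/1128 = 0.6268; after-tax cost = 8.6% × (1 − 24.2%) = 6.5188%.
WACC = 0.3732 × 16.5500% + 0.6268 × 6.5188% = 10.2627%.

10.26%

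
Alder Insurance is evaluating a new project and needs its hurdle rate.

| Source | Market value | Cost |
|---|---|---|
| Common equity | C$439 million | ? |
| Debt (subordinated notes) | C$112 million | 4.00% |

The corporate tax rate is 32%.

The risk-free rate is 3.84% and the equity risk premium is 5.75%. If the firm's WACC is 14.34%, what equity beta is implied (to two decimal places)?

2.34

Total capital V = 439 + 112 = 551.
Equity weight = 439/551 = 0.7967.
Subordinated notes weight = 112/551 = 0.2033.
Debt contribution = 0.2033 × 4% × (1 − 32%) = 0.5529%.
Required equity contribution = 14.34% − 0.5529% = 13.7871%  ⇒  Re = 17.3046%.
CAPM: 17.3046% = 3.84% + β × 5.75%  ⇒  β = 2.3417.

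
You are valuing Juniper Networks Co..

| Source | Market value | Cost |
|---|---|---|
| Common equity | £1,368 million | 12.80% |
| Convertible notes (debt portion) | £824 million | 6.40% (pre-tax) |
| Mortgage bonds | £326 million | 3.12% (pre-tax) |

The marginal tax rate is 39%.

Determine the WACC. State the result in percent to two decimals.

8.48%

Total capital V = 1368 + 824 + 326 = 2518.
Equity: weight = 1368/2518 = 0.5433; cost = 12.8%.
Convertible notes (debt portion): weight = 824/2518 = 0.3272; after-tax cost = 6.4% × (1 − 39%) = 3.9040%.
Mortgage bonds: weight = 326/2518 = 0.1295; after-tax cost = 3.12% × (1 − 39%) = 1.9032%.
WACC = 0.5433 × 12.8000% + 0.3272 × 3.9040% + 0.1295 × 1.9032% = 8.4781%.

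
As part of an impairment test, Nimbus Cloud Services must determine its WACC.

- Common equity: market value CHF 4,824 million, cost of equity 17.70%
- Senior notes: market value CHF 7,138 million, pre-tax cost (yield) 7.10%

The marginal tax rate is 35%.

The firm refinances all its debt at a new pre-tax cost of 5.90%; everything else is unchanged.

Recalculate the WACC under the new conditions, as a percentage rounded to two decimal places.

9.43%

After the change:
Total capital V = 4824 + 7138 = 11962.
Equity: weight = 4824/11962 = 0.4033; cost = 17.7%.
Senior notes: weight = 7138/11962 = 0.5967; after-tax cost = 5.9% × (1 − 35%) = 3.8350%.
WACC = 0.4033 × 17.7000% + 0.5967 × 3.8350% = 9.4264%.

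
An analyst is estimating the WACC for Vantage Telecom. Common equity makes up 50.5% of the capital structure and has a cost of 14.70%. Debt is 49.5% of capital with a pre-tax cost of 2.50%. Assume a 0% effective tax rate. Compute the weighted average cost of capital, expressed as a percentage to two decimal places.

After-tax cost of debt = 2.5% × (1 − 0%) = 2.5000%.
WACC = 0.505 × 14.7000% + 0.495 × 2.5000% = 8.6610%.

8.66%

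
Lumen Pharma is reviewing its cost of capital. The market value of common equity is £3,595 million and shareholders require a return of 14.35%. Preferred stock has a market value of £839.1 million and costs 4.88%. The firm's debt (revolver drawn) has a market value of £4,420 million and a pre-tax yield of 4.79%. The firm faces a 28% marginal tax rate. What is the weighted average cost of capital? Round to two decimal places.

8.01%

Total capital V = 3595 + 839.1 + 4420 = 8854.1.
Equity: weight = 3595/8854.1 = 0.4060; cost = 14.35%.
Preferred: weight = 839.1/8854.1 = 0.0948; cost = 4.88%.
Revolver drawn: weight = 4420/8854.1 = 0.4992; after-tax cost = 4.79% × (1 − 28%) = 3.4488%.
WACC = 0.4060 × 14.3500% + 0.0948 × 4.8800% + 0.4992 × 3.4488% = 8.0106%.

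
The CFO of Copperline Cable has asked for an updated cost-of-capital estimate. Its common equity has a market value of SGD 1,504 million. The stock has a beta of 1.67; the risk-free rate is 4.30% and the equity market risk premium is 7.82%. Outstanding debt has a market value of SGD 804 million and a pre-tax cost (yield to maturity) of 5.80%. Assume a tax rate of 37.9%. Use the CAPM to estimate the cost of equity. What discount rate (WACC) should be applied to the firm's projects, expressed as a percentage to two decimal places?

Cost of equity via CAPM: Re = 4.3% + 1.67 × 7.82% = 17.3594%.
Total capital V = 1504 + 804 = 2308.
Equity: weight = 1504/2308 = 0.6516; cost = 17.3594%.
Debt: weight = 804/2308 = 0.3484; after-tax cost = 5.8% × (1 − 37.9%) = 3.6018%.
WACC = 0.6516 × 17.3594% + 0.3484 × 3.6018% = 12.5669%.

12.57%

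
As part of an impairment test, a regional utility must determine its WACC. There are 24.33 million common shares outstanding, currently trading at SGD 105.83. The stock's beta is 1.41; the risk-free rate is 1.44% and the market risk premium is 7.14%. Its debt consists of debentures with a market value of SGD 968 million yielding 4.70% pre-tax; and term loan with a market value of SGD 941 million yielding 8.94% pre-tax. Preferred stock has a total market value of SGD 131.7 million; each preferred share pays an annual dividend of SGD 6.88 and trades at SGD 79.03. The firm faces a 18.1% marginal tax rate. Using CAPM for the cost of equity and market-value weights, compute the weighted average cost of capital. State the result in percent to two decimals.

Cost of equity via CAPM: Re = 1.44% + 1.41 × 7.14% = 11.5074%.
Cost of preferred: Rp = 6.88 / 79.03 = 8.7056%.
Market value of equity E = 105.83 × 24.33m = 2574.8439m.
Total capital V = 2574.8439 + 131.7 + 968 + 941 = 4615.5439.
Equity: weight = 2574.8439/4615.5439 = 0.5579; cost = 11.5074%.
Preferred: weight = 131.7/4615.5439 = 0.0285; cost = 8.7056%.
Debentures: weight = 968/4615.5439 = 0.2097; after-tax cost = 4.7% × (1 − 18.1%) = 3.8493%.
Term loan: weight = 941/4615.5439 = 0.2039; after-tax cost = 8.94% × (1 − 18.1%) = 7.3219%.
WACC = 0.5579 × 11.5074% + 0.0285 × 8.7056% + 0.2097 × 3.8493% + 0.2039 × 7.3219% = 8.9680%.

8.97%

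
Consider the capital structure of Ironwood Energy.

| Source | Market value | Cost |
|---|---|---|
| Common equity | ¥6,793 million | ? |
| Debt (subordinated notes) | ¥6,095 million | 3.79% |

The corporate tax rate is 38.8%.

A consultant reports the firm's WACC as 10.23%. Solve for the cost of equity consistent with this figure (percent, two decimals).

17.33%

Total capital V = 6793 + 6095 = 12888.
Equity weight = 6793/12888 = 0.5271.
Subordinated notes weight = 6095/12888 = 0.4729.
Debt contribution = 0.4729 × 3.79% × (1 − 38.8%) = 1.0969%.
Required equity contribution = 10.23% − 1.0969% = 9.1331%.
Re = 9.1331% / 0.5271 = 17.3277%.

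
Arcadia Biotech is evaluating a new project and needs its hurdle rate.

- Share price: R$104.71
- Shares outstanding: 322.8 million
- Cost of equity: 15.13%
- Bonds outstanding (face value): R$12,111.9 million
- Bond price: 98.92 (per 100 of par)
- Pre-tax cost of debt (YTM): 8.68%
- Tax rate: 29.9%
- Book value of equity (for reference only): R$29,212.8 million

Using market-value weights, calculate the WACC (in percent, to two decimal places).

Market value of equity E = 104.71 × 322.8m = 33800.388m. Market value of debt D = 12111.9m × 98.92/100 = 11981.09148m.
Total capital V = 33800.388 + 11981.09148 = 45781.47948.
Equity: weight = 33800.388/45781.47948 = 0.7383; cost = 15.13%.
Bonds outstanding: weight = 11981.09148/45781.47948 = 0.2617; after-tax cost = 8.68% × (1 − 29.9%) = 6.0847%.
WACC = 0.7383 × 15.1300% + 0.2617 × 6.0847% = 12.7628%.

12.76%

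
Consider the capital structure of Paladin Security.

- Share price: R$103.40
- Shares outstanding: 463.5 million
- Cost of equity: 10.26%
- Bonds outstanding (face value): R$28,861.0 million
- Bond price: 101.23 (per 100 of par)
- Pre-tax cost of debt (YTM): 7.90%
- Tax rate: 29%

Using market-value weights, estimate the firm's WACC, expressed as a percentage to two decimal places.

8.50%

Market value of equity E = 103.4 × 463.5m = 47925.9m. Market value of debt D = 28861m × 101.23/100 = 29215.9903m.
Total capital V = 47925.9 + 29215.9903 = 77141.8903.
Equity: weight = 47925.9/77141.8903 = 0.6213; cost = 10.26%.
Bonds outstanding: weight = 29215.9903/77141.8903 = 0.3787; after-tax cost = 7.9% × (1 − 29%) = 5.6090%.
WACC = 0.6213 × 10.2600% + 0.3787 × 5.6090% = 8.4985%.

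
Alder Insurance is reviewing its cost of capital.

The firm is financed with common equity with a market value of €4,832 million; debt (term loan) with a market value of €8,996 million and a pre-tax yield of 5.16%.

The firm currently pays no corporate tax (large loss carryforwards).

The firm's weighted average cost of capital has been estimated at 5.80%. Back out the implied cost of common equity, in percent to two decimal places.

Total capital V = 4832 + 8996 = 13828.
Equity weight = 4832/13828 = 0.3494.
Term loan weight = 8996/13828 = 0.6506.
Debt contribution = 0.6506 × 5.16% × (1 − 0%) = 3.3569%.
Required equity contribution = 5.8% − 3.3569% = 2.4431%.
Re = 2.4431% / 0.3494 = 6.9915%.

6.99%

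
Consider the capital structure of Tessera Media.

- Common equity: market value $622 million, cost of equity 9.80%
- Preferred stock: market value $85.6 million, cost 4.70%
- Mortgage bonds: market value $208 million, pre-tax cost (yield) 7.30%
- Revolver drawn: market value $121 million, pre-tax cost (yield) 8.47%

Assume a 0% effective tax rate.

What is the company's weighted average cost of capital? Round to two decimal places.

Total capital V = 622 + 85.6 + 208 + 121 = 1036.6.
Equity: weight = 622/1036.6 = 0.6000; cost = 9.8%.
Preferred: weight = 85.6/1036.6 = 0.0826; cost = 4.7%.
Mortgage bonds: weight = 208/1036.6 = 0.2007; after-tax cost = 7.3% × (1 − 0%) = 7.3000%.
Revolver drawn: weight = 121/1036.6 = 0.1167; after-tax cost = 8.47% × (1 − 0%) = 8.4700%.
WACC = 0.6000 × 9.8000% + 0.0826 × 4.7000% + 0.2007 × 7.3000% + 0.1167 × 8.4700% = 8.7220%.

8.72%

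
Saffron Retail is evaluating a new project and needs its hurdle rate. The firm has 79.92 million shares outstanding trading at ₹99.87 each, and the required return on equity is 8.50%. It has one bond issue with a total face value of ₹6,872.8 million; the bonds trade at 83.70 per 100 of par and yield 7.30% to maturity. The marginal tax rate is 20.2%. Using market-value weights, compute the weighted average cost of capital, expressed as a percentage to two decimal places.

7.38%

Market value of equity E = 99.87 × 79.92m = 7981.6104m. Market value of debt D = 6872.8m × 83.7/100 = 5752.5336m.
Total capital V = 7981.6104 + 5752.5336 = 13734.144.
Equity: weight = 7981.6104/13734.144 = 0.5812; cost = 8.5%.
Bonds outstanding: weight = 5752.5336/13734.144 = 0.4188; after-tax cost = 7.3% × (1 − 20.2%) = 5.8254%.
WACC = 0.5812 × 8.5000% + 0.4188 × 5.8254% = 7.3797%.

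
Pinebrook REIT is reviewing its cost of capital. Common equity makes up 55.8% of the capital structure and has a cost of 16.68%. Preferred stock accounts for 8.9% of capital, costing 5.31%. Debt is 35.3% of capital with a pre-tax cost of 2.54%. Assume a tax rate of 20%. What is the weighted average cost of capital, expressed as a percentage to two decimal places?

After-tax cost of debt = 2.54% × (1 − 20%) = 2.0320%.
WACC = 0.558 × 16.6800% + 0.089 × 5.3100% + 0.353 × 2.0320% = 10.4973%.

10.50%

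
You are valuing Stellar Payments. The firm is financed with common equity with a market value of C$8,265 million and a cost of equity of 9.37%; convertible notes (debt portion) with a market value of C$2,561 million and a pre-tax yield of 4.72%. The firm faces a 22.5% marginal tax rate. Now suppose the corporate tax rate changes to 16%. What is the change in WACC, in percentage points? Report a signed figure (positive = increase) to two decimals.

+0.07 pp

Current WACC:
Total capital V = 8265 + 2561 = 10826.
Equity: weight = 8265/10826 = 0.7634; cost = 9.37%.
Convertible notes (debt portion): weight = 2561/10826 = 0.2366; after-tax cost = 4.72% × (1 − 22.5%) = 3.6580%.
WACC = 0.7634 × 9.3700% + 0.2366 × 3.6580% = 8.0188%.
After the change:
Total capital V = 8265 + 2561 = 10826.
Equity: weight = 8265/10826 = 0.7634; cost = 9.37%.
Convertible notes (debt portion): weight = 2561/10826 = 0.2366; after-tax cost = 4.72% × (1 − 16%) = 3.9648%.
WACC = 0.7634 × 9.3700% + 0.2366 × 3.9648% = 8.0913%.
Change in WACC = 8.0913% − 8.0188% = 0.0726 pp.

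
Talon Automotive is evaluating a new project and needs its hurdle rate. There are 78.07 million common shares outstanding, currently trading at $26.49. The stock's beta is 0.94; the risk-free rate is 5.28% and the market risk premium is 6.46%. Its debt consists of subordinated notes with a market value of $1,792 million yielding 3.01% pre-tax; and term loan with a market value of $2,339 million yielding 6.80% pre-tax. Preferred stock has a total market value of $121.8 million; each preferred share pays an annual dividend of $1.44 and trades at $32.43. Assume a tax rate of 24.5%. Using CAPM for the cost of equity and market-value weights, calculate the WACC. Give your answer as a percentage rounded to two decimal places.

Cost of equity via CAPM: Re = 5.28% + 0.94 × 6.46% = 11.3524%.
Cost of preferred: Rp = 1.44 / 32.43 = 4.4403%.
Market value of equity E = 26.49 × 78.07m = 2068.0743m.
Total capital V = 2068.0743 + 121.8 + 1792 + 2339 = 6320.8743.
Equity: weight = 2068.0743/6320.8743 = 0.3272; cost = 11.3524%.
Preferred: weight = 121.8/6320.8743 = 0.0193; cost = 4.4403%.
Subordinated notes: weight = 1792/6320.8743 = 0.2835; after-tax cost = 3.01% × (1 − 24.5%) = 2.2725%.
Term loan: weight = 2339/6320.8743 = 0.3700; after-tax cost = 6.8% × (1 − 24.5%) = 5.1340%.
WACC = 0.3272 × 11.3524% + 0.0193 × 4.4403% + 0.2835 × 2.2725% + 0.3700 × 5.1340% = 6.3439%.

6.34%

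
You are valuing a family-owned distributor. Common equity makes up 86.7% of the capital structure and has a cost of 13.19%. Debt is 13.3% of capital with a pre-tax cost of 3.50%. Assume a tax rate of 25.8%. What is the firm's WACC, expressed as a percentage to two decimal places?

After-tax cost of debt = 3.5% × (1 − 25.8%) = 2.5970%.
WACC = 0.867 × 13.1900% + 0.133 × 2.5970% = 11.7811%.

11.78%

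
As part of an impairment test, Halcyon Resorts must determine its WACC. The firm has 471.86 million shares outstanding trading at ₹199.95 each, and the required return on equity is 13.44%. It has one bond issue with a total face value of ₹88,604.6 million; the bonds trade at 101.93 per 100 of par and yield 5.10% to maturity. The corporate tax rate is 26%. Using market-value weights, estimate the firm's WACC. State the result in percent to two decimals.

8.71%

Market value of equity E = 199.95 × 471.86m = 94348.407m. Market value of debt D = 88604.6m × 101.93/100 = 90314.66878m.
Total capital V = 94348.407 + 90314.66878 = 184663.07578.
Equity: weight = 94348.407/184663.07578 = 0.5109; cost = 13.44%.
Bonds outstanding: weight = 90314.66878/184663.07578 = 0.4891; after-tax cost = 5.1% × (1 − 26%) = 3.7740%.
WACC = 0.5109 × 13.4400% + 0.4891 × 3.7740% = 8.7126%.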